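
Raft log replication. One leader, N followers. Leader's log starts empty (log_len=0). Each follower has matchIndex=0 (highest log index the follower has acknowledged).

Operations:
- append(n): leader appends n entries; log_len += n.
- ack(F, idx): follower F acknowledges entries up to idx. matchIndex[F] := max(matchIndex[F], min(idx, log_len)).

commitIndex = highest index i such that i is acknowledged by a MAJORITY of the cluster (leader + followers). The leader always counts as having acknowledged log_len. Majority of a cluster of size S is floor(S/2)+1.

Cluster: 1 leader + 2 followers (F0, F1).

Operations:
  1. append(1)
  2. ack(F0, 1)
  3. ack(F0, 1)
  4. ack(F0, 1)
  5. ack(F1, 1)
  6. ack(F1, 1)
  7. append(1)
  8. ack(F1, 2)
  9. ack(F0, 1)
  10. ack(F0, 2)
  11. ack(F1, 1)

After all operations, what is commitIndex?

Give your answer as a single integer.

Op 1: append 1 -> log_len=1
Op 2: F0 acks idx 1 -> match: F0=1 F1=0; commitIndex=1
Op 3: F0 acks idx 1 -> match: F0=1 F1=0; commitIndex=1
Op 4: F0 acks idx 1 -> match: F0=1 F1=0; commitIndex=1
Op 5: F1 acks idx 1 -> match: F0=1 F1=1; commitIndex=1
Op 6: F1 acks idx 1 -> match: F0=1 F1=1; commitIndex=1
Op 7: append 1 -> log_len=2
Op 8: F1 acks idx 2 -> match: F0=1 F1=2; commitIndex=2
Op 9: F0 acks idx 1 -> match: F0=1 F1=2; commitIndex=2
Op 10: F0 acks idx 2 -> match: F0=2 F1=2; commitIndex=2
Op 11: F1 acks idx 1 -> match: F0=2 F1=2; commitIndex=2

Answer: 2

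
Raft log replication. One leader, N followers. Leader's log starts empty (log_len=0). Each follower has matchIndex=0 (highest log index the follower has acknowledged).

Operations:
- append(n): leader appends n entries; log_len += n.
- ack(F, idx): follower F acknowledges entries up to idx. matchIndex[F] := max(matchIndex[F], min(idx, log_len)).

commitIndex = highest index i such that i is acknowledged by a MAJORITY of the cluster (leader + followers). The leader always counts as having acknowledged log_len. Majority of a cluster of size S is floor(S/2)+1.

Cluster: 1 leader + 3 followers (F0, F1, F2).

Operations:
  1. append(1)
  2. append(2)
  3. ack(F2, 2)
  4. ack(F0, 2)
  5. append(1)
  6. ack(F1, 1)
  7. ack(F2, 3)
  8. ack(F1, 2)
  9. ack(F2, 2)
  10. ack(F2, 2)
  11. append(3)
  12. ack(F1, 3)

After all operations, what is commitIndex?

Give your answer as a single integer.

Answer: 3

Derivation:
Op 1: append 1 -> log_len=1
Op 2: append 2 -> log_len=3
Op 3: F2 acks idx 2 -> match: F0=0 F1=0 F2=2; commitIndex=0
Op 4: F0 acks idx 2 -> match: F0=2 F1=0 F2=2; commitIndex=2
Op 5: append 1 -> log_len=4
Op 6: F1 acks idx 1 -> match: F0=2 F1=1 F2=2; commitIndex=2
Op 7: F2 acks idx 3 -> match: F0=2 F1=1 F2=3; commitIndex=2
Op 8: F1 acks idx 2 -> match: F0=2 F1=2 F2=3; commitIndex=2
Op 9: F2 acks idx 2 -> match: F0=2 F1=2 F2=3; commitIndex=2
Op 10: F2 acks idx 2 -> match: F0=2 F1=2 F2=3; commitIndex=2
Op 11: append 3 -> log_len=7
Op 12: F1 acks idx 3 -> match: F0=2 F1=3 F2=3; commitIndex=3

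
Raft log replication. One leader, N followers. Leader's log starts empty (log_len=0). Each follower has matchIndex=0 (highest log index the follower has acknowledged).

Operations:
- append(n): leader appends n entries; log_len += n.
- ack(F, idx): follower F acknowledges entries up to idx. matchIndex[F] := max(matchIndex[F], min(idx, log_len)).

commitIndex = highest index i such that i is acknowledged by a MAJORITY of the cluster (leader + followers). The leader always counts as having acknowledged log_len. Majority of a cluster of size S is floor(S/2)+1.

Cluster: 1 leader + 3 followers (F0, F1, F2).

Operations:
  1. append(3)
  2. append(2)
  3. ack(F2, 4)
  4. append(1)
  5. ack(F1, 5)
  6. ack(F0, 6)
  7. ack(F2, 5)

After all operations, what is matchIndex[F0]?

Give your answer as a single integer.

Answer: 6

Derivation:
Op 1: append 3 -> log_len=3
Op 2: append 2 -> log_len=5
Op 3: F2 acks idx 4 -> match: F0=0 F1=0 F2=4; commitIndex=0
Op 4: append 1 -> log_len=6
Op 5: F1 acks idx 5 -> match: F0=0 F1=5 F2=4; commitIndex=4
Op 6: F0 acks idx 6 -> match: F0=6 F1=5 F2=4; commitIndex=5
Op 7: F2 acks idx 5 -> match: F0=6 F1=5 F2=5; commitIndex=5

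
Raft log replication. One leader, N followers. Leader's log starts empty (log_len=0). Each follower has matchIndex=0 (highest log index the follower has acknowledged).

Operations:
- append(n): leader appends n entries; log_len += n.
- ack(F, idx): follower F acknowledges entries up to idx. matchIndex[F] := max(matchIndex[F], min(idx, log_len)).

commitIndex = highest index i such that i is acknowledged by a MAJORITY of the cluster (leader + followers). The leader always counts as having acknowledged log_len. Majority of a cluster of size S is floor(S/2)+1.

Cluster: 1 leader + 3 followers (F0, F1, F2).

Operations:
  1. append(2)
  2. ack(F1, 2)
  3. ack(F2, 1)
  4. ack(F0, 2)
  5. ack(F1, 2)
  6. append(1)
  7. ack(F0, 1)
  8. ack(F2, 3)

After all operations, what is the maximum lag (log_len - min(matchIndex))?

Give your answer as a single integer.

Answer: 1

Derivation:
Op 1: append 2 -> log_len=2
Op 2: F1 acks idx 2 -> match: F0=0 F1=2 F2=0; commitIndex=0
Op 3: F2 acks idx 1 -> match: F0=0 F1=2 F2=1; commitIndex=1
Op 4: F0 acks idx 2 -> match: F0=2 F1=2 F2=1; commitIndex=2
Op 5: F1 acks idx 2 -> match: F0=2 F1=2 F2=1; commitIndex=2
Op 6: append 1 -> log_len=3
Op 7: F0 acks idx 1 -> match: F0=2 F1=2 F2=1; commitIndex=2
Op 8: F2 acks idx 3 -> match: F0=2 F1=2 F2=3; commitIndex=2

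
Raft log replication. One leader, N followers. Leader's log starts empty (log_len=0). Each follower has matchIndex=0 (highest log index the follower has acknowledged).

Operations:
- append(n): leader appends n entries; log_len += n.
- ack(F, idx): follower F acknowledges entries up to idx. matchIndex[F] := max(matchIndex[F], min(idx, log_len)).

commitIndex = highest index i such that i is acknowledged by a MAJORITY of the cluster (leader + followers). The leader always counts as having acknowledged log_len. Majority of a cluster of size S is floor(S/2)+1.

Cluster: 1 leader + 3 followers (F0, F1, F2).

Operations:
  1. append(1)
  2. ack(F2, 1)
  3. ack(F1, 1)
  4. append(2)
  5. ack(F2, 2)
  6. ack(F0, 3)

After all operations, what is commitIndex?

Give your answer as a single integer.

Answer: 2

Derivation:
Op 1: append 1 -> log_len=1
Op 2: F2 acks idx 1 -> match: F0=0 F1=0 F2=1; commitIndex=0
Op 3: F1 acks idx 1 -> match: F0=0 F1=1 F2=1; commitIndex=1
Op 4: append 2 -> log_len=3
Op 5: F2 acks idx 2 -> match: F0=0 F1=1 F2=2; commitIndex=1
Op 6: F0 acks idx 3 -> match: F0=3 F1=1 F2=2; commitIndex=2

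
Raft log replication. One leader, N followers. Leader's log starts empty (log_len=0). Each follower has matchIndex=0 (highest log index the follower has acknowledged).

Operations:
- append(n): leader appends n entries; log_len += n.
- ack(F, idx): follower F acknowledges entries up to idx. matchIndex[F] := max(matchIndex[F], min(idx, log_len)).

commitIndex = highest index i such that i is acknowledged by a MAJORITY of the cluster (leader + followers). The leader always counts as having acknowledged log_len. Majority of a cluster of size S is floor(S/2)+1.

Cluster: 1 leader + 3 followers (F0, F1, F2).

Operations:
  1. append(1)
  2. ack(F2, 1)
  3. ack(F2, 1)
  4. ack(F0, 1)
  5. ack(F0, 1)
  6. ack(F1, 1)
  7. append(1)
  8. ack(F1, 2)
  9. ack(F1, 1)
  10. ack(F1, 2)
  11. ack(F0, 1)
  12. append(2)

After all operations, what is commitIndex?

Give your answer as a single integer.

Op 1: append 1 -> log_len=1
Op 2: F2 acks idx 1 -> match: F0=0 F1=0 F2=1; commitIndex=0
Op 3: F2 acks idx 1 -> match: F0=0 F1=0 F2=1; commitIndex=0
Op 4: F0 acks idx 1 -> match: F0=1 F1=0 F2=1; commitIndex=1
Op 5: F0 acks idx 1 -> match: F0=1 F1=0 F2=1; commitIndex=1
Op 6: F1 acks idx 1 -> match: F0=1 F1=1 F2=1; commitIndex=1
Op 7: append 1 -> log_len=2
Op 8: F1 acks idx 2 -> match: F0=1 F1=2 F2=1; commitIndex=1
Op 9: F1 acks idx 1 -> match: F0=1 F1=2 F2=1; commitIndex=1
Op 10: F1 acks idx 2 -> match: F0=1 F1=2 F2=1; commitIndex=1
Op 11: F0 acks idx 1 -> match: F0=1 F1=2 F2=1; commitIndex=1
Op 12: append 2 -> log_len=4

Answer: 1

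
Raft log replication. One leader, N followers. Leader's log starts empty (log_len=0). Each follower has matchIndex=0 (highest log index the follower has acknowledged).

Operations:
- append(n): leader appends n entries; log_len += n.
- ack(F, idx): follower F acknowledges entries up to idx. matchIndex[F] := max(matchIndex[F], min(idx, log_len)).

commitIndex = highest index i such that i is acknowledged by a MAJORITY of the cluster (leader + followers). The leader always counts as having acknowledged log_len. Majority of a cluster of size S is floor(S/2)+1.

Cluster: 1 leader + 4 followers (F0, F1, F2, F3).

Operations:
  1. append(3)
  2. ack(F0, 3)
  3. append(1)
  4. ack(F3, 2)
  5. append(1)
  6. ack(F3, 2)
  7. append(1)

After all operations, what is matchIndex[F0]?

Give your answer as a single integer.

Answer: 3

Derivation:
Op 1: append 3 -> log_len=3
Op 2: F0 acks idx 3 -> match: F0=3 F1=0 F2=0 F3=0; commitIndex=0
Op 3: append 1 -> log_len=4
Op 4: F3 acks idx 2 -> match: F0=3 F1=0 F2=0 F3=2; commitIndex=2
Op 5: append 1 -> log_len=5
Op 6: F3 acks idx 2 -> match: F0=3 F1=0 F2=0 F3=2; commitIndex=2
Op 7: append 1 -> log_len=6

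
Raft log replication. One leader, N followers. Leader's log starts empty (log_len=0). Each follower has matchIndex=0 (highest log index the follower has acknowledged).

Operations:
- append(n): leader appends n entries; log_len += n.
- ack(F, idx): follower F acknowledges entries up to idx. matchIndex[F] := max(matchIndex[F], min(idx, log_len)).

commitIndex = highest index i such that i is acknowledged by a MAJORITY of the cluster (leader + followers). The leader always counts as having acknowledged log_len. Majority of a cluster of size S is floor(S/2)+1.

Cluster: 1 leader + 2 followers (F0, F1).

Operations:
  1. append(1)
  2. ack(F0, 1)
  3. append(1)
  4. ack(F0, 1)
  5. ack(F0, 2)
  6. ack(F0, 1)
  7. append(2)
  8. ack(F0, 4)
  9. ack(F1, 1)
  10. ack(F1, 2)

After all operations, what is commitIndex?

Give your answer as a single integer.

Op 1: append 1 -> log_len=1
Op 2: F0 acks idx 1 -> match: F0=1 F1=0; commitIndex=1
Op 3: append 1 -> log_len=2
Op 4: F0 acks idx 1 -> match: F0=1 F1=0; commitIndex=1
Op 5: F0 acks idx 2 -> match: F0=2 F1=0; commitIndex=2
Op 6: F0 acks idx 1 -> match: F0=2 F1=0; commitIndex=2
Op 7: append 2 -> log_len=4
Op 8: F0 acks idx 4 -> match: F0=4 F1=0; commitIndex=4
Op 9: F1 acks idx 1 -> match: F0=4 F1=1; commitIndex=4
Op 10: F1 acks idx 2 -> match: F0=4 F1=2; commitIndex=4

Answer: 4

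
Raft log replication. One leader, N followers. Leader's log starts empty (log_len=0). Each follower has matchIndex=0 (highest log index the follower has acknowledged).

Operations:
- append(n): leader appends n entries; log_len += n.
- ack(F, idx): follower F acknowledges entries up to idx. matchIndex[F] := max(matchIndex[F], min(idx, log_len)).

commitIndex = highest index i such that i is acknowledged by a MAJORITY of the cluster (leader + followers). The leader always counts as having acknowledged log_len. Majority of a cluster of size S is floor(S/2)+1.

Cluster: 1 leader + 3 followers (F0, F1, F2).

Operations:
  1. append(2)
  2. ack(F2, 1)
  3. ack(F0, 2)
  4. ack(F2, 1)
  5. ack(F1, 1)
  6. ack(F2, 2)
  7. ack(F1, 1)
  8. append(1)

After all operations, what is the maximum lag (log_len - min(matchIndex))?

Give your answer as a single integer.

Op 1: append 2 -> log_len=2
Op 2: F2 acks idx 1 -> match: F0=0 F1=0 F2=1; commitIndex=0
Op 3: F0 acks idx 2 -> match: F0=2 F1=0 F2=1; commitIndex=1
Op 4: F2 acks idx 1 -> match: F0=2 F1=0 F2=1; commitIndex=1
Op 5: F1 acks idx 1 -> match: F0=2 F1=1 F2=1; commitIndex=1
Op 6: F2 acks idx 2 -> match: F0=2 F1=1 F2=2; commitIndex=2
Op 7: F1 acks idx 1 -> match: F0=2 F1=1 F2=2; commitIndex=2
Op 8: append 1 -> log_len=3

Answer: 2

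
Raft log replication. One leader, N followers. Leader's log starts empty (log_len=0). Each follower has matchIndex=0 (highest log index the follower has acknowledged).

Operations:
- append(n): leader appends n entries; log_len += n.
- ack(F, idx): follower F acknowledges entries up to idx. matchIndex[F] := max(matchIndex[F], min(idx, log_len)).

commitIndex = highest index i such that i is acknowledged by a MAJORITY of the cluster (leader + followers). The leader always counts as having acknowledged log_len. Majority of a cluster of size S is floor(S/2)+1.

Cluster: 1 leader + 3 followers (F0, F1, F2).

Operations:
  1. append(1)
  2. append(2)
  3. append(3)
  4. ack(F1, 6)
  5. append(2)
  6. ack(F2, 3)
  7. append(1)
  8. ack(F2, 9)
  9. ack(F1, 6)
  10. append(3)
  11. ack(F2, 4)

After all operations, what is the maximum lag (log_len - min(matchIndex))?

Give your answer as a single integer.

Answer: 12

Derivation:
Op 1: append 1 -> log_len=1
Op 2: append 2 -> log_len=3
Op 3: append 3 -> log_len=6
Op 4: F1 acks idx 6 -> match: F0=0 F1=6 F2=0; commitIndex=0
Op 5: append 2 -> log_len=8
Op 6: F2 acks idx 3 -> match: F0=0 F1=6 F2=3; commitIndex=3
Op 7: append 1 -> log_len=9
Op 8: F2 acks idx 9 -> match: F0=0 F1=6 F2=9; commitIndex=6
Op 9: F1 acks idx 6 -> match: F0=0 F1=6 F2=9; commitIndex=6
Op 10: append 3 -> log_len=12
Op 11: F2 acks idx 4 -> match: F0=0 F1=6 F2=9; commitIndex=6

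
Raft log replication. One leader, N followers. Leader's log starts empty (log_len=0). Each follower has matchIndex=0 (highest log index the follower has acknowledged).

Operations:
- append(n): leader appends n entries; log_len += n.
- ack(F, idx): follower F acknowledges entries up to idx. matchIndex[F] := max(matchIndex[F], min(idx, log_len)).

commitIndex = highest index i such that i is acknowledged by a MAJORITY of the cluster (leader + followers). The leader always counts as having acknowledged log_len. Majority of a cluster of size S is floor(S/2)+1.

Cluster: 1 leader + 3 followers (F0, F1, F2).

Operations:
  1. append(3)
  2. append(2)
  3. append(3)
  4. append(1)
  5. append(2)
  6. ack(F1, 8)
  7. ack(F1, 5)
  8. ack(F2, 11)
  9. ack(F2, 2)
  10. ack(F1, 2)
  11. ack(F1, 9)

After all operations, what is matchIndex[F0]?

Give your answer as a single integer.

Op 1: append 3 -> log_len=3
Op 2: append 2 -> log_len=5
Op 3: append 3 -> log_len=8
Op 4: append 1 -> log_len=9
Op 5: append 2 -> log_len=11
Op 6: F1 acks idx 8 -> match: F0=0 F1=8 F2=0; commitIndex=0
Op 7: F1 acks idx 5 -> match: F0=0 F1=8 F2=0; commitIndex=0
Op 8: F2 acks idx 11 -> match: F0=0 F1=8 F2=11; commitIndex=8
Op 9: F2 acks idx 2 -> match: F0=0 F1=8 F2=11; commitIndex=8
Op 10: F1 acks idx 2 -> match: F0=0 F1=8 F2=11; commitIndex=8
Op 11: F1 acks idx 9 -> match: F0=0 F1=9 F2=11; commitIndex=9

Answer: 0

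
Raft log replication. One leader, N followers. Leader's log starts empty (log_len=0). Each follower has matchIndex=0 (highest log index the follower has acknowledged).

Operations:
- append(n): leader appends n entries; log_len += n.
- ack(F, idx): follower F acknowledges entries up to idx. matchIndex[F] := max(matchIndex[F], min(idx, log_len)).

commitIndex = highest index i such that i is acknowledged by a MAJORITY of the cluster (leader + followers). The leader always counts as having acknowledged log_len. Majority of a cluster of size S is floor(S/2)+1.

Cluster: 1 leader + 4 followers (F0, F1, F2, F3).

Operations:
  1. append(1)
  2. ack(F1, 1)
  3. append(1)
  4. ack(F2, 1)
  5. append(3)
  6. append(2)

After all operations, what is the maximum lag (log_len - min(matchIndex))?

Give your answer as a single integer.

Op 1: append 1 -> log_len=1
Op 2: F1 acks idx 1 -> match: F0=0 F1=1 F2=0 F3=0; commitIndex=0
Op 3: append 1 -> log_len=2
Op 4: F2 acks idx 1 -> match: F0=0 F1=1 F2=1 F3=0; commitIndex=1
Op 5: append 3 -> log_len=5
Op 6: append 2 -> log_len=7

Answer: 7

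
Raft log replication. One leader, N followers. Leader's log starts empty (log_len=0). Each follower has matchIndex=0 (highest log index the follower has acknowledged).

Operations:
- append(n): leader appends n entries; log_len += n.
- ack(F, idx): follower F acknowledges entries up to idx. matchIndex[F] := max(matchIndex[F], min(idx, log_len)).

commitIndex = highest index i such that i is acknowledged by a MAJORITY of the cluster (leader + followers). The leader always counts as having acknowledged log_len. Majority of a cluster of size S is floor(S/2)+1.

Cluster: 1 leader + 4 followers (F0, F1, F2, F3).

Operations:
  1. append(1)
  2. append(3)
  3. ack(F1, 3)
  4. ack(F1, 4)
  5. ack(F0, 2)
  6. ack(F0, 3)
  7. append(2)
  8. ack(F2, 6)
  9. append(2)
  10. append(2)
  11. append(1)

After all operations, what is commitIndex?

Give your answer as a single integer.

Op 1: append 1 -> log_len=1
Op 2: append 3 -> log_len=4
Op 3: F1 acks idx 3 -> match: F0=0 F1=3 F2=0 F3=0; commitIndex=0
Op 4: F1 acks idx 4 -> match: F0=0 F1=4 F2=0 F3=0; commitIndex=0
Op 5: F0 acks idx 2 -> match: F0=2 F1=4 F2=0 F3=0; commitIndex=2
Op 6: F0 acks idx 3 -> match: F0=3 F1=4 F2=0 F3=0; commitIndex=3
Op 7: append 2 -> log_len=6
Op 8: F2 acks idx 6 -> match: F0=3 F1=4 F2=6 F3=0; commitIndex=4
Op 9: append 2 -> log_len=8
Op 10: append 2 -> log_len=10
Op 11: append 1 -> log_len=11

Answer: 4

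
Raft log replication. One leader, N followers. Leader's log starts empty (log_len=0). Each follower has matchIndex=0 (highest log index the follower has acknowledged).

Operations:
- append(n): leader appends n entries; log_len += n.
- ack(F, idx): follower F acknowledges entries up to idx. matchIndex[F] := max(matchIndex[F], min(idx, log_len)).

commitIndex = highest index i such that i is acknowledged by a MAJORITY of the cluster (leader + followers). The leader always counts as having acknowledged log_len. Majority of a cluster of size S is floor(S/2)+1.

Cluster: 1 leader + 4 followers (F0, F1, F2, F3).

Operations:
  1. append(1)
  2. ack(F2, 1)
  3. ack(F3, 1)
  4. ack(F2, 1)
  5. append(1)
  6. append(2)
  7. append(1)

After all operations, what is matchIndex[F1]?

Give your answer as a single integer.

Op 1: append 1 -> log_len=1
Op 2: F2 acks idx 1 -> match: F0=0 F1=0 F2=1 F3=0; commitIndex=0
Op 3: F3 acks idx 1 -> match: F0=0 F1=0 F2=1 F3=1; commitIndex=1
Op 4: F2 acks idx 1 -> match: F0=0 F1=0 F2=1 F3=1; commitIndex=1
Op 5: append 1 -> log_len=2
Op 6: append 2 -> log_len=4
Op 7: append 1 -> log_len=5

Answer: 0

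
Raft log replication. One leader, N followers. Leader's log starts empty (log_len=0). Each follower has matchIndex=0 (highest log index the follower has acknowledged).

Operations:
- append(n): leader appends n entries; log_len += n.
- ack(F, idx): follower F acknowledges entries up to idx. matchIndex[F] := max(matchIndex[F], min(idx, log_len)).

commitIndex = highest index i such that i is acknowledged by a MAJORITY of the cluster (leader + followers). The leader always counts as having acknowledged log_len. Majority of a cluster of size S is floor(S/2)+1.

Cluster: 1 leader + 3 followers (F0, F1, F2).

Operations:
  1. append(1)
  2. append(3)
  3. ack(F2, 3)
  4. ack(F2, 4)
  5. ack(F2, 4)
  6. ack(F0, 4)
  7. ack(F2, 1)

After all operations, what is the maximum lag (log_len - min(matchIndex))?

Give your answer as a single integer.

Op 1: append 1 -> log_len=1
Op 2: append 3 -> log_len=4
Op 3: F2 acks idx 3 -> match: F0=0 F1=0 F2=3; commitIndex=0
Op 4: F2 acks idx 4 -> match: F0=0 F1=0 F2=4; commitIndex=0
Op 5: F2 acks idx 4 -> match: F0=0 F1=0 F2=4; commitIndex=0
Op 6: F0 acks idx 4 -> match: F0=4 F1=0 F2=4; commitIndex=4
Op 7: F2 acks idx 1 -> match: F0=4 F1=0 F2=4; commitIndex=4

Answer: 4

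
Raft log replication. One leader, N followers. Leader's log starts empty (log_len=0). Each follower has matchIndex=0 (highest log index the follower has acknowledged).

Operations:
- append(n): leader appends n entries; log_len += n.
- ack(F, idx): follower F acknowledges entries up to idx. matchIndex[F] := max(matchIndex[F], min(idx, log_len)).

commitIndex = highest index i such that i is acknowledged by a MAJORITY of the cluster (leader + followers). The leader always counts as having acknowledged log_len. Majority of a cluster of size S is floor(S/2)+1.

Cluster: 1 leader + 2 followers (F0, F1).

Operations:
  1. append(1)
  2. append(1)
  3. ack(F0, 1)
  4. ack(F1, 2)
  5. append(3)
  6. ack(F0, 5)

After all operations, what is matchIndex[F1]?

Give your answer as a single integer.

Op 1: append 1 -> log_len=1
Op 2: append 1 -> log_len=2
Op 3: F0 acks idx 1 -> match: F0=1 F1=0; commitIndex=1
Op 4: F1 acks idx 2 -> match: F0=1 F1=2; commitIndex=2
Op 5: append 3 -> log_len=5
Op 6: F0 acks idx 5 -> match: F0=5 F1=2; commitIndex=5

Answer: 2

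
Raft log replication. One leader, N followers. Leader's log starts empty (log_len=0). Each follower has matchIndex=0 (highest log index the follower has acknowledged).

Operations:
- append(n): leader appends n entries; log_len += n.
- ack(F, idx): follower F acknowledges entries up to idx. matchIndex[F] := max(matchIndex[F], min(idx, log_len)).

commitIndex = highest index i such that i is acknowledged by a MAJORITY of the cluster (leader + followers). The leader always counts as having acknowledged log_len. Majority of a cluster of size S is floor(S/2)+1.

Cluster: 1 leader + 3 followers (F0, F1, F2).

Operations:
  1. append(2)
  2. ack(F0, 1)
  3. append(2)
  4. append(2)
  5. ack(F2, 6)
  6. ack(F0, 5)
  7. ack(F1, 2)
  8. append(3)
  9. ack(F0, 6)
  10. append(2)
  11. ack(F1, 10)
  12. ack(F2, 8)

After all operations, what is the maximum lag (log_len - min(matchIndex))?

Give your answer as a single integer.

Answer: 5

Derivation:
Op 1: append 2 -> log_len=2
Op 2: F0 acks idx 1 -> match: F0=1 F1=0 F2=0; commitIndex=0
Op 3: append 2 -> log_len=4
Op 4: append 2 -> log_len=6
Op 5: F2 acks idx 6 -> match: F0=1 F1=0 F2=6; commitIndex=1
Op 6: F0 acks idx 5 -> match: F0=5 F1=0 F2=6; commitIndex=5
Op 7: F1 acks idx 2 -> match: F0=5 F1=2 F2=6; commitIndex=5
Op 8: append 3 -> log_len=9
Op 9: F0 acks idx 6 -> match: F0=6 F1=2 F2=6; commitIndex=6
Op 10: append 2 -> log_len=11
Op 11: F1 acks idx 10 -> match: F0=6 F1=10 F2=6; commitIndex=6
Op 12: F2 acks idx 8 -> match: F0=6 F1=10 F2=8; commitIndex=8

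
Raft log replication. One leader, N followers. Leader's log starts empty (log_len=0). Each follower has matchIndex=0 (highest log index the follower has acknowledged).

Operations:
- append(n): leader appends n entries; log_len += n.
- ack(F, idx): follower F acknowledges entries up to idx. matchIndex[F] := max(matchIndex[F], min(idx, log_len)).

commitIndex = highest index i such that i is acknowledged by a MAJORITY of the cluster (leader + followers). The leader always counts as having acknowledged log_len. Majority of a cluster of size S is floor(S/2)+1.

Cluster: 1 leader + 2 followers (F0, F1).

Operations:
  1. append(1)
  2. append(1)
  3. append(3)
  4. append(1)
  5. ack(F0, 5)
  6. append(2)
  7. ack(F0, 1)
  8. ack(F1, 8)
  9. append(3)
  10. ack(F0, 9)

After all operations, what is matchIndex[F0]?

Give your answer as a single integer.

Op 1: append 1 -> log_len=1
Op 2: append 1 -> log_len=2
Op 3: append 3 -> log_len=5
Op 4: append 1 -> log_len=6
Op 5: F0 acks idx 5 -> match: F0=5 F1=0; commitIndex=5
Op 6: append 2 -> log_len=8
Op 7: F0 acks idx 1 -> match: F0=5 F1=0; commitIndex=5
Op 8: F1 acks idx 8 -> match: F0=5 F1=8; commitIndex=8
Op 9: append 3 -> log_len=11
Op 10: F0 acks idx 9 -> match: F0=9 F1=8; commitIndex=9

Answer: 9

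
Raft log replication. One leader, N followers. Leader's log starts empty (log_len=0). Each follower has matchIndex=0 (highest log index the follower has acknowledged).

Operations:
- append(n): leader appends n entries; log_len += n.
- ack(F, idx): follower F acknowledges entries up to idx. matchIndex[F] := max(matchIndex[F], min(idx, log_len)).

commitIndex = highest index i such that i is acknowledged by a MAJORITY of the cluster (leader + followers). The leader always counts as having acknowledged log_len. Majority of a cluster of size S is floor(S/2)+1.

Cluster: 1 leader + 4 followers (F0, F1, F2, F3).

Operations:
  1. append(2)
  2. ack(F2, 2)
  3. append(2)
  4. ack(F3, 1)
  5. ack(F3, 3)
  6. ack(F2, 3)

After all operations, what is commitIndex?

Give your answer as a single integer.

Op 1: append 2 -> log_len=2
Op 2: F2 acks idx 2 -> match: F0=0 F1=0 F2=2 F3=0; commitIndex=0
Op 3: append 2 -> log_len=4
Op 4: F3 acks idx 1 -> match: F0=0 F1=0 F2=2 F3=1; commitIndex=1
Op 5: F3 acks idx 3 -> match: F0=0 F1=0 F2=2 F3=3; commitIndex=2
Op 6: F2 acks idx 3 -> match: F0=0 F1=0 F2=3 F3=3; commitIndex=3

Answer: 3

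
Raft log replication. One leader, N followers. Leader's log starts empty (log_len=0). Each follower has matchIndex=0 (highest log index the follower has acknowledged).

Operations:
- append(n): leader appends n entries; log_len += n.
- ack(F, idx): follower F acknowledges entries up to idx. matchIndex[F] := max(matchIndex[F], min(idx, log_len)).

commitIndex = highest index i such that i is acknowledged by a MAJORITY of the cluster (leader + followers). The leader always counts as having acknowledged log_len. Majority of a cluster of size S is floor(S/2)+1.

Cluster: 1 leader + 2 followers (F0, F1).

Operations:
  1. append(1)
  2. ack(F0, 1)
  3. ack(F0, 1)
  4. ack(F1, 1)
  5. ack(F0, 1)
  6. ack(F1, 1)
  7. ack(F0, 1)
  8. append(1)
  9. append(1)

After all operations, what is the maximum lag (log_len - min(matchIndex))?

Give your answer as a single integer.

Op 1: append 1 -> log_len=1
Op 2: F0 acks idx 1 -> match: F0=1 F1=0; commitIndex=1
Op 3: F0 acks idx 1 -> match: F0=1 F1=0; commitIndex=1
Op 4: F1 acks idx 1 -> match: F0=1 F1=1; commitIndex=1
Op 5: F0 acks idx 1 -> match: F0=1 F1=1; commitIndex=1
Op 6: F1 acks idx 1 -> match: F0=1 F1=1; commitIndex=1
Op 7: F0 acks idx 1 -> match: F0=1 F1=1; commitIndex=1
Op 8: append 1 -> log_len=2
Op 9: append 1 -> log_len=3

Answer: 2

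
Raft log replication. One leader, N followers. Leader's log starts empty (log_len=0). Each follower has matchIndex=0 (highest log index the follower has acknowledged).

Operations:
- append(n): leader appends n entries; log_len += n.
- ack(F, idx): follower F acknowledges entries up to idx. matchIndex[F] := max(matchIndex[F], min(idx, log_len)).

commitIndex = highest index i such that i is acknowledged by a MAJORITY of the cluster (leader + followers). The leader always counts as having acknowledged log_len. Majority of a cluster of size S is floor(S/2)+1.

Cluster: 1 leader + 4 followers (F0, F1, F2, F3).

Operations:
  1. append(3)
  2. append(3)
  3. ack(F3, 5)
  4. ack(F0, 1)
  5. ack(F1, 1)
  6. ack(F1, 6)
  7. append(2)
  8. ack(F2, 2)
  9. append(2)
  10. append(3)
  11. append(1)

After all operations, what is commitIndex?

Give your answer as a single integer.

Answer: 5

Derivation:
Op 1: append 3 -> log_len=3
Op 2: append 3 -> log_len=6
Op 3: F3 acks idx 5 -> match: F0=0 F1=0 F2=0 F3=5; commitIndex=0
Op 4: F0 acks idx 1 -> match: F0=1 F1=0 F2=0 F3=5; commitIndex=1
Op 5: F1 acks idx 1 -> match: F0=1 F1=1 F2=0 F3=5; commitIndex=1
Op 6: F1 acks idx 6 -> match: F0=1 F1=6 F2=0 F3=5; commitIndex=5
Op 7: append 2 -> log_len=8
Op 8: F2 acks idx 2 -> match: F0=1 F1=6 F2=2 F3=5; commitIndex=5
Op 9: append 2 -> log_len=10
Op 10: append 3 -> log_len=13
Op 11: append 1 -> log_len=14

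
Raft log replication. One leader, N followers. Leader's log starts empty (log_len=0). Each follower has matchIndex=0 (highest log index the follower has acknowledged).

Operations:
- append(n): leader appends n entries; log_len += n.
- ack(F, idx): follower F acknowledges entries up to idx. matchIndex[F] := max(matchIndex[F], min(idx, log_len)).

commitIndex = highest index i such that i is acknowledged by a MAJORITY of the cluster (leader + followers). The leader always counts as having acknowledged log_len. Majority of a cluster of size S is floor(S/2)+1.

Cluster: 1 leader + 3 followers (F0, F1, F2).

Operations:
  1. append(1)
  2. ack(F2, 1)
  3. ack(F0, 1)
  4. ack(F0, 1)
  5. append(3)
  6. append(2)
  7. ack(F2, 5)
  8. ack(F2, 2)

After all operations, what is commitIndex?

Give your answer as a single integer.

Answer: 1

Derivation:
Op 1: append 1 -> log_len=1
Op 2: F2 acks idx 1 -> match: F0=0 F1=0 F2=1; commitIndex=0
Op 3: F0 acks idx 1 -> match: F0=1 F1=0 F2=1; commitIndex=1
Op 4: F0 acks idx 1 -> match: F0=1 F1=0 F2=1; commitIndex=1
Op 5: append 3 -> log_len=4
Op 6: append 2 -> log_len=6
Op 7: F2 acks idx 5 -> match: F0=1 F1=0 F2=5; commitIndex=1
Op 8: F2 acks idx 2 -> match: F0=1 F1=0 F2=5; commitIndex=1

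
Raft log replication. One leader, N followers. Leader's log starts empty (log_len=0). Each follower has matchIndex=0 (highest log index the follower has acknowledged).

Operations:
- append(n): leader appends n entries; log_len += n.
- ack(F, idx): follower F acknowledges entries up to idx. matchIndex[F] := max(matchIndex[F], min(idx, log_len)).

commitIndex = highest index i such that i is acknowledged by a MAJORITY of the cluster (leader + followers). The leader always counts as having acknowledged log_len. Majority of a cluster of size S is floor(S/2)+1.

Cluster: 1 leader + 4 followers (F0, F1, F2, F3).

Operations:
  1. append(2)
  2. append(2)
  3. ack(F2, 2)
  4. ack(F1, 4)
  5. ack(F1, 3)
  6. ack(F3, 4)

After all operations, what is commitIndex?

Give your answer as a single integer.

Op 1: append 2 -> log_len=2
Op 2: append 2 -> log_len=4
Op 3: F2 acks idx 2 -> match: F0=0 F1=0 F2=2 F3=0; commitIndex=0
Op 4: F1 acks idx 4 -> match: F0=0 F1=4 F2=2 F3=0; commitIndex=2
Op 5: F1 acks idx 3 -> match: F0=0 F1=4 F2=2 F3=0; commitIndex=2
Op 6: F3 acks idx 4 -> match: F0=0 F1=4 F2=2 F3=4; commitIndex=4

Answer: 4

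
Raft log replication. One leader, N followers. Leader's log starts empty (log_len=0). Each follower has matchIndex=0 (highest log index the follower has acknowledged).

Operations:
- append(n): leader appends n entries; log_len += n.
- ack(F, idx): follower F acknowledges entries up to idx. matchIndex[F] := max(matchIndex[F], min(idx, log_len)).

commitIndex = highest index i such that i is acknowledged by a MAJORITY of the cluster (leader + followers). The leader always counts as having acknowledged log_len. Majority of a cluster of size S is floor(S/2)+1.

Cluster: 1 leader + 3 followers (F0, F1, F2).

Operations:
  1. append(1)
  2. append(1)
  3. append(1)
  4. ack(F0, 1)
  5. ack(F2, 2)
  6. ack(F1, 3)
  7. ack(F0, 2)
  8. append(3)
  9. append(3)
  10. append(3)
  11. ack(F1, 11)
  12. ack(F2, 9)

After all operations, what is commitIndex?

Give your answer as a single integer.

Answer: 9

Derivation:
Op 1: append 1 -> log_len=1
Op 2: append 1 -> log_len=2
Op 3: append 1 -> log_len=3
Op 4: F0 acks idx 1 -> match: F0=1 F1=0 F2=0; commitIndex=0
Op 5: F2 acks idx 2 -> match: F0=1 F1=0 F2=2; commitIndex=1
Op 6: F1 acks idx 3 -> match: F0=1 F1=3 F2=2; commitIndex=2
Op 7: F0 acks idx 2 -> match: F0=2 F1=3 F2=2; commitIndex=2
Op 8: append 3 -> log_len=6
Op 9: append 3 -> log_len=9
Op 10: append 3 -> log_len=12
Op 11: F1 acks idx 11 -> match: F0=2 F1=11 F2=2; commitIndex=2
Op 12: F2 acks idx 9 -> match: F0=2 F1=11 F2=9; commitIndex=9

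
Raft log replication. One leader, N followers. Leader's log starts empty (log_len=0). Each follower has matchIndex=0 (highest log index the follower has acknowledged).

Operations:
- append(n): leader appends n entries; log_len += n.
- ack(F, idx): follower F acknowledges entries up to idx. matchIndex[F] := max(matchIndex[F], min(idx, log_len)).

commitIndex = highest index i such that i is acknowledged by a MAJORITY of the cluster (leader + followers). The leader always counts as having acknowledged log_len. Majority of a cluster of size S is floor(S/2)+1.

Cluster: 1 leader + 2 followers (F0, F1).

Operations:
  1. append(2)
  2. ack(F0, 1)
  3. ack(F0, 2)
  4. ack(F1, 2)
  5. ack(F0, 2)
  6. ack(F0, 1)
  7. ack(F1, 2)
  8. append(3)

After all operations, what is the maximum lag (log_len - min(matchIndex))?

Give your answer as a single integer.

Answer: 3

Derivation:
Op 1: append 2 -> log_len=2
Op 2: F0 acks idx 1 -> match: F0=1 F1=0; commitIndex=1
Op 3: F0 acks idx 2 -> match: F0=2 F1=0; commitIndex=2
Op 4: F1 acks idx 2 -> match: F0=2 F1=2; commitIndex=2
Op 5: F0 acks idx 2 -> match: F0=2 F1=2; commitIndex=2
Op 6: F0 acks idx 1 -> match: F0=2 F1=2; commitIndex=2
Op 7: F1 acks idx 2 -> match: F0=2 F1=2; commitIndex=2
Op 8: append 3 -> log_len=5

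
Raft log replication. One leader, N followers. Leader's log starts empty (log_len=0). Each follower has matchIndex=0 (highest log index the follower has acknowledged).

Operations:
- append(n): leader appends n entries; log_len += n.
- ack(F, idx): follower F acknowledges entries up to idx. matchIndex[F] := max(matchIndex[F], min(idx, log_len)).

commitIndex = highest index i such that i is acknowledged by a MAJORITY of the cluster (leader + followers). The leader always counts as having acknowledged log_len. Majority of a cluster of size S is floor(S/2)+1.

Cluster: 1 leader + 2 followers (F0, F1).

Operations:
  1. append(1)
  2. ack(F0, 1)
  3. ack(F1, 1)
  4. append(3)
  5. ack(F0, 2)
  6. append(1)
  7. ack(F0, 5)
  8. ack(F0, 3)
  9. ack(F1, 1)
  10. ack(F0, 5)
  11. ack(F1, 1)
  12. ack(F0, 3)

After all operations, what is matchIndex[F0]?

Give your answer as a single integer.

Answer: 5

Derivation:
Op 1: append 1 -> log_len=1
Op 2: F0 acks idx 1 -> match: F0=1 F1=0; commitIndex=1
Op 3: F1 acks idx 1 -> match: F0=1 F1=1; commitIndex=1
Op 4: append 3 -> log_len=4
Op 5: F0 acks idx 2 -> match: F0=2 F1=1; commitIndex=2
Op 6: append 1 -> log_len=5
Op 7: F0 acks idx 5 -> match: F0=5 F1=1; commitIndex=5
Op 8: F0 acks idx 3 -> match: F0=5 F1=1; commitIndex=5
Op 9: F1 acks idx 1 -> match: F0=5 F1=1; commitIndex=5
Op 10: F0 acks idx 5 -> match: F0=5 F1=1; commitIndex=5
Op 11: F1 acks idx 1 -> match: F0=5 F1=1; commitIndex=5
Op 12: F0 acks idx 3 -> match: F0=5 F1=1; commitIndex=5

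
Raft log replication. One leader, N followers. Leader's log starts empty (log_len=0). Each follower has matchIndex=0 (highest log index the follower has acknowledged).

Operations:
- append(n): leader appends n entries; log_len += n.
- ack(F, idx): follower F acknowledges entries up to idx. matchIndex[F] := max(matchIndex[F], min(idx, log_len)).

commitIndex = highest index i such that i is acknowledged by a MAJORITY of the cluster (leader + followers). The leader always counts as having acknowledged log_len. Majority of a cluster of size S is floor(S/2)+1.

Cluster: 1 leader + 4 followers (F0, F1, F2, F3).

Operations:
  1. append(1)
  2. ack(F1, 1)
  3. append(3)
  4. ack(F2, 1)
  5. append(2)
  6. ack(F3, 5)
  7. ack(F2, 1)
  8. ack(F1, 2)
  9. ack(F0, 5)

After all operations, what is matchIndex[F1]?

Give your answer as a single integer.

Answer: 2

Derivation:
Op 1: append 1 -> log_len=1
Op 2: F1 acks idx 1 -> match: F0=0 F1=1 F2=0 F3=0; commitIndex=0
Op 3: append 3 -> log_len=4
Op 4: F2 acks idx 1 -> match: F0=0 F1=1 F2=1 F3=0; commitIndex=1
Op 5: append 2 -> log_len=6
Op 6: F3 acks idx 5 -> match: F0=0 F1=1 F2=1 F3=5; commitIndex=1
Op 7: F2 acks idx 1 -> match: F0=0 F1=1 F2=1 F3=5; commitIndex=1
Op 8: F1 acks idx 2 -> match: F0=0 F1=2 F2=1 F3=5; commitIndex=2
Op 9: F0 acks idx 5 -> match: F0=5 F1=2 F2=1 F3=5; commitIndex=5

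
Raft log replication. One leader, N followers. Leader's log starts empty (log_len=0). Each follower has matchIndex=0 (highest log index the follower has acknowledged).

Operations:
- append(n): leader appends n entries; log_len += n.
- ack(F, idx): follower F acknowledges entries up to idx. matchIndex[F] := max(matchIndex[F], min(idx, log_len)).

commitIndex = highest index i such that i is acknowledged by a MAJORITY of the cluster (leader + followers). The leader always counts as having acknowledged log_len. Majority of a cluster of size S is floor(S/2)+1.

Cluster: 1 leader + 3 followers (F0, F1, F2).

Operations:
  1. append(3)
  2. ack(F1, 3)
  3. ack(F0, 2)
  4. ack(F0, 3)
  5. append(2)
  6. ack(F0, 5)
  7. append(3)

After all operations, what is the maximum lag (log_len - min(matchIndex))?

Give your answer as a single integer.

Op 1: append 3 -> log_len=3
Op 2: F1 acks idx 3 -> match: F0=0 F1=3 F2=0; commitIndex=0
Op 3: F0 acks idx 2 -> match: F0=2 F1=3 F2=0; commitIndex=2
Op 4: F0 acks idx 3 -> match: F0=3 F1=3 F2=0; commitIndex=3
Op 5: append 2 -> log_len=5
Op 6: F0 acks idx 5 -> match: F0=5 F1=3 F2=0; commitIndex=3
Op 7: append 3 -> log_len=8

Answer: 8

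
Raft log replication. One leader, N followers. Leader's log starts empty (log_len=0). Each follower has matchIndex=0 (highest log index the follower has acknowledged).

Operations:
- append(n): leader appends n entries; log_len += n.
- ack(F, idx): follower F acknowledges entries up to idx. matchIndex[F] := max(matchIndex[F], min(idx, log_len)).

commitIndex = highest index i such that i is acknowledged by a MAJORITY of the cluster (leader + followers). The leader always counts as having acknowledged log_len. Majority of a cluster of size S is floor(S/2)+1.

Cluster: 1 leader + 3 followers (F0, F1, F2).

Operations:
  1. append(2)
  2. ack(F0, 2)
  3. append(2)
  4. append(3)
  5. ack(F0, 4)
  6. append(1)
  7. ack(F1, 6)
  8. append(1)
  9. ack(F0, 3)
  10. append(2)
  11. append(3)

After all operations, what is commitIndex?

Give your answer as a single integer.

Answer: 4

Derivation:
Op 1: append 2 -> log_len=2
Op 2: F0 acks idx 2 -> match: F0=2 F1=0 F2=0; commitIndex=0
Op 3: append 2 -> log_len=4
Op 4: append 3 -> log_len=7
Op 5: F0 acks idx 4 -> match: F0=4 F1=0 F2=0; commitIndex=0
Op 6: append 1 -> log_len=8
Op 7: F1 acks idx 6 -> match: F0=4 F1=6 F2=0; commitIndex=4
Op 8: append 1 -> log_len=9
Op 9: F0 acks idx 3 -> match: F0=4 F1=6 F2=0; commitIndex=4
Op 10: append 2 -> log_len=11
Op 11: append 3 -> log_len=14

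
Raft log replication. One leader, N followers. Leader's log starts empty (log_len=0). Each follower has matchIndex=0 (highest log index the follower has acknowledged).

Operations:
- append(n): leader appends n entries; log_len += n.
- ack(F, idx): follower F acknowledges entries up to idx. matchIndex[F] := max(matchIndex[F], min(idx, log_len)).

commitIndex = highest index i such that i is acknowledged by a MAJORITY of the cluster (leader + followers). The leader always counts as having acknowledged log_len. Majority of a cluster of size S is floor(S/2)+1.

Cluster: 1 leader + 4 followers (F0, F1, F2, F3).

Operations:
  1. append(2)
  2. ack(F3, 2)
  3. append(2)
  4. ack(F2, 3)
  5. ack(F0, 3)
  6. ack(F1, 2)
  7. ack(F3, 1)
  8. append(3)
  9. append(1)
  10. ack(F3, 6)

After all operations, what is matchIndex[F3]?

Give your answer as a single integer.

Answer: 6

Derivation:
Op 1: append 2 -> log_len=2
Op 2: F3 acks idx 2 -> match: F0=0 F1=0 F2=0 F3=2; commitIndex=0
Op 3: append 2 -> log_len=4
Op 4: F2 acks idx 3 -> match: F0=0 F1=0 F2=3 F3=2; commitIndex=2
Op 5: F0 acks idx 3 -> match: F0=3 F1=0 F2=3 F3=2; commitIndex=3
Op 6: F1 acks idx 2 -> match: F0=3 F1=2 F2=3 F3=2; commitIndex=3
Op 7: F3 acks idx 1 -> match: F0=3 F1=2 F2=3 F3=2; commitIndex=3
Op 8: append 3 -> log_len=7
Op 9: append 1 -> log_len=8
Op 10: F3 acks idx 6 -> match: F0=3 F1=2 F2=3 F3=6; commitIndex=3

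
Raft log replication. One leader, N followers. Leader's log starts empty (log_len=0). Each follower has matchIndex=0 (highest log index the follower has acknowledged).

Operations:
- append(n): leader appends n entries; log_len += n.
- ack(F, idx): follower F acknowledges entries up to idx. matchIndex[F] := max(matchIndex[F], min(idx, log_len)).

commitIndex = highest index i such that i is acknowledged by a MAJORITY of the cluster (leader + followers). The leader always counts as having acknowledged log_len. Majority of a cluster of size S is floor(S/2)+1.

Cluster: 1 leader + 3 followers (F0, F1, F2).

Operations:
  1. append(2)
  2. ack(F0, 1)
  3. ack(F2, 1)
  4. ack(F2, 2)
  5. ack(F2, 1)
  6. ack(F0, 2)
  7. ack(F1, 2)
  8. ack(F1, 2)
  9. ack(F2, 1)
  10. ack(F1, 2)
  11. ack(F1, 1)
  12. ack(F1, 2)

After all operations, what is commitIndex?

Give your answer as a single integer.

Op 1: append 2 -> log_len=2
Op 2: F0 acks idx 1 -> match: F0=1 F1=0 F2=0; commitIndex=0
Op 3: F2 acks idx 1 -> match: F0=1 F1=0 F2=1; commitIndex=1
Op 4: F2 acks idx 2 -> match: F0=1 F1=0 F2=2; commitIndex=1
Op 5: F2 acks idx 1 -> match: F0=1 F1=0 F2=2; commitIndex=1
Op 6: F0 acks idx 2 -> match: F0=2 F1=0 F2=2; commitIndex=2
Op 7: F1 acks idx 2 -> match: F0=2 F1=2 F2=2; commitIndex=2
Op 8: F1 acks idx 2 -> match: F0=2 F1=2 F2=2; commitIndex=2
Op 9: F2 acks idx 1 -> match: F0=2 F1=2 F2=2; commitIndex=2
Op 10: F1 acks idx 2 -> match: F0=2 F1=2 F2=2; commitIndex=2
Op 11: F1 acks idx 1 -> match: F0=2 F1=2 F2=2; commitIndex=2
Op 12: F1 acks idx 2 -> match: F0=2 F1=2 F2=2; commitIndex=2

Answer: 2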